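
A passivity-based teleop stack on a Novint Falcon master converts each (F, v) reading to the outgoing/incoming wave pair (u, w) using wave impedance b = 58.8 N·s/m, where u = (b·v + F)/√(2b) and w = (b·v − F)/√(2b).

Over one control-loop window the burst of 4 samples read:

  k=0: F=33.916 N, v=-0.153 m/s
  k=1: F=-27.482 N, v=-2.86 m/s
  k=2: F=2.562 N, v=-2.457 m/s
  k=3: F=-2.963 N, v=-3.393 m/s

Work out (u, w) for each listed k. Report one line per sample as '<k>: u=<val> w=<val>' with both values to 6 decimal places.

0: u=2.297933 w=-3.957119
1: u=-18.041647 w=-12.973203
2: u=-13.086036 w=-13.558540
3: u=-18.670675 w=-18.124216

k=0: b·v=58.8×(-0.153)=-8.996400; √(2b)=10.844353; u=(-8.996400+33.916)/10.844353=2.297933, w=(-8.996400−33.916)/10.844353=-3.957119
k=1: b·v=58.8×(-2.86)=-168.168000; √(2b)=10.844353; u=(-168.168000+(-27.482))/10.844353=-18.041647, w=(-168.168000−(-27.482))/10.844353=-12.973203
k=2: b·v=58.8×(-2.457)=-144.471600; √(2b)=10.844353; u=(-144.471600+2.562)/10.844353=-13.086036, w=(-144.471600−2.562)/10.844353=-13.558540
k=3: b·v=58.8×(-3.393)=-199.508400; √(2b)=10.844353; u=(-199.508400+(-2.963))/10.844353=-18.670675, w=(-199.508400−(-2.963))/10.844353=-18.124216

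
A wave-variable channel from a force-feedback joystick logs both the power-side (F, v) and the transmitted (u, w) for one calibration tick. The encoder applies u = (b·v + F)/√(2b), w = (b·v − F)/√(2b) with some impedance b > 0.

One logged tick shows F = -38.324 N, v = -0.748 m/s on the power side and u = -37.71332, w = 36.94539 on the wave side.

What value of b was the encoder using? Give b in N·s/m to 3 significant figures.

b = 0.527 N·s/m

u + w = -0.7679;  u + w = √(2b)·v, so √(2b) = -0.7679/(-0.748) = 1.0266.
b = (√(2b))²/2 = 1.0540/2 = 0.5270.
(Check via u − w = 2F/√(2b): u − w = -74.6587, 2F/√(2b) = -74.6588.)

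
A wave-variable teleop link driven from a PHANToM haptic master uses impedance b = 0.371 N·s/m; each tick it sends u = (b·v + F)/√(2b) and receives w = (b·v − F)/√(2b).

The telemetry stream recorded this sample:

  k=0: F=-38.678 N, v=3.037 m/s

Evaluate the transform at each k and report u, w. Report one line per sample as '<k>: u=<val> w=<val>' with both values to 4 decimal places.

k=0: b·v=0.371×3.037=1.1267; √(2b)=0.8614; u=(1.1267+(-38.678))/0.8614=-43.5936, w=(1.1267−(-38.678))/0.8614=46.2097

0: u=-43.5936 w=46.2097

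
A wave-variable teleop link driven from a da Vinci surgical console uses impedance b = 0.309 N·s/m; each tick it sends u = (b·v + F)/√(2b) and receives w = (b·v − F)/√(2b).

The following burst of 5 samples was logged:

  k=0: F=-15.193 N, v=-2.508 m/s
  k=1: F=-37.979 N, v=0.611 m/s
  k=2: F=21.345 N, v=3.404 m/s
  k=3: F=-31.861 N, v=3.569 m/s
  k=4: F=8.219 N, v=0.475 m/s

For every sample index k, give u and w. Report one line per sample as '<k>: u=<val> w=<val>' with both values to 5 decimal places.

0: u=-20.31213 w=18.34052
1: u=-48.07120 w=48.55153
2: u=28.49000 w=-25.81401
3: u=-39.12608 w=41.93178
4: u=10.64172 w=-10.26831

k=0: b·v=0.309×(-2.508)=-0.77497; √(2b)=0.78613; u=(-0.77497+(-15.193))/0.78613=-20.31213, w=(-0.77497−(-15.193))/0.78613=18.34052
k=1: b·v=0.309×0.611=0.18880; √(2b)=0.78613; u=(0.18880+(-37.979))/0.78613=-48.07120, w=(0.18880−(-37.979))/0.78613=48.55153
k=2: b·v=0.309×3.404=1.05184; √(2b)=0.78613; u=(1.05184+21.345)/0.78613=28.49000, w=(1.05184−21.345)/0.78613=-25.81401
k=3: b·v=0.309×3.569=1.10282; √(2b)=0.78613; u=(1.10282+(-31.861))/0.78613=-39.12608, w=(1.10282−(-31.861))/0.78613=41.93178
k=4: b·v=0.309×0.475=0.14677; √(2b)=0.78613; u=(0.14677+8.219)/0.78613=10.64172, w=(0.14677−8.219)/0.78613=-10.26831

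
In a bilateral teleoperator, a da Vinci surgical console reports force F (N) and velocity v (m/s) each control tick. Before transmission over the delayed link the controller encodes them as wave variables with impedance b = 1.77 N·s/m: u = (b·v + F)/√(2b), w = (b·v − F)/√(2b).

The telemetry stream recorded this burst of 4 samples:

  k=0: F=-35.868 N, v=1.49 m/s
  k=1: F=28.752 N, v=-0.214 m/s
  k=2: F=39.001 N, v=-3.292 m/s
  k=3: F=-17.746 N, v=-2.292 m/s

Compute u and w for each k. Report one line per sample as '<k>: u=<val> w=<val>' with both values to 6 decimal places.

0: u=-17.661918 w=20.465336
1: u=15.080196 w=-15.482835
2: u=17.631867 w=-23.825728
3: u=-11.588079 w=7.275706

k=0: b·v=1.77×1.49=2.637300; √(2b)=1.881489; u=(2.637300+(-35.868))/1.881489=-17.661918, w=(2.637300−(-35.868))/1.881489=20.465336
k=1: b·v=1.77×(-0.214)=-0.378780; √(2b)=1.881489; u=(-0.378780+28.752)/1.881489=15.080196, w=(-0.378780−28.752)/1.881489=-15.482835
k=2: b·v=1.77×(-3.292)=-5.826840; √(2b)=1.881489; u=(-5.826840+39.001)/1.881489=17.631867, w=(-5.826840−39.001)/1.881489=-23.825728
k=3: b·v=1.77×(-2.292)=-4.056840; √(2b)=1.881489; u=(-4.056840+(-17.746))/1.881489=-11.588079, w=(-4.056840−(-17.746))/1.881489=7.275706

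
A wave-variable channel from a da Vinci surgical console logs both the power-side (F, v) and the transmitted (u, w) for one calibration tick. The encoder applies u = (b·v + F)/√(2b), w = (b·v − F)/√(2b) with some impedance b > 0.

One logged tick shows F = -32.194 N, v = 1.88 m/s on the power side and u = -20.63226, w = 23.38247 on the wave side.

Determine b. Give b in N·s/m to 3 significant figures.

b = 1.07 N·s/m

u + w = 2.7502;  u + w = √(2b)·v, so √(2b) = 2.7502/1.88 = 1.4629.
b = (√(2b))²/2 = 2.1400/2 = 1.0700.
(Check via u − w = 2F/√(2b): u − w = -44.0147, 2F/√(2b) = -44.0146.)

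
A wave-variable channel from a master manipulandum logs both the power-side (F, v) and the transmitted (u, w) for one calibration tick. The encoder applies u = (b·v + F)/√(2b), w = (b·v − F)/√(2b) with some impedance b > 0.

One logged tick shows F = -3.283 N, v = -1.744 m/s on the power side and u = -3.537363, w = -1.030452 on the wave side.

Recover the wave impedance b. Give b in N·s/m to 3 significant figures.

b = 3.43 N·s/m

u + w = -4.567815;  u + w = √(2b)·v, so √(2b) = -4.567815/(-1.744) = 2.619160.
b = (√(2b))²/2 = 6.859999/2 = 3.429999.
(Check via u − w = 2F/√(2b): u − w = -2.506911, 2F/√(2b) = -2.506911.)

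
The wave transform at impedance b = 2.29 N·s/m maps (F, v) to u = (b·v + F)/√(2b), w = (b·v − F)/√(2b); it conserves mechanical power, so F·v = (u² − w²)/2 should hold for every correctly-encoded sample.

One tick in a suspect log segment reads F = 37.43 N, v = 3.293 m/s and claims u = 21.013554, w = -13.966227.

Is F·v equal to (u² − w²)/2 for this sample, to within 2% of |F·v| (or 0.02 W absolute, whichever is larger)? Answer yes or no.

F·v = 37.43×3.293 = 123.256990 W.
(u² − w²)/2 = (441.569452 − 195.055497)/2 = 123.256978 W.
|Δ| = 0.000012;  2% of max(1, |F·v|) = 2.465140.

yes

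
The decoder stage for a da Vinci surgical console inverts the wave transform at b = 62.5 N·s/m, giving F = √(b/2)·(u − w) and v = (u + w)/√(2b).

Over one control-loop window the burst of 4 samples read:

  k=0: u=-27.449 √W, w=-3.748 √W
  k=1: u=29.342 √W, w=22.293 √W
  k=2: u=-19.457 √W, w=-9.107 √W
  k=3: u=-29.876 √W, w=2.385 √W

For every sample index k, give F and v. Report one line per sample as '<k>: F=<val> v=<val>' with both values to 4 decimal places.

0: F=-132.4926 v=-2.7903
1: F=39.4051 v=4.6184
2: F=-57.8583 v=-2.5548
3: F=-180.3445 v=-2.4589

k=0: u−w=-23.7010, u+w=-31.1970; √(b/2)=5.5902, √(2b)=11.1803; F=5.5902×(-23.701)=-132.4926, v=-31.1970/11.1803=-2.7903
k=1: u−w=7.0490, u+w=51.6350; √(b/2)=5.5902, √(2b)=11.1803; F=5.5902×7.049=39.4051, v=51.6350/11.1803=4.6184
k=2: u−w=-10.3500, u+w=-28.5640; √(b/2)=5.5902, √(2b)=11.1803; F=5.5902×(-10.35)=-57.8583, v=-28.5640/11.1803=-2.5548
k=3: u−w=-32.2610, u+w=-27.4910; √(b/2)=5.5902, √(2b)=11.1803; F=5.5902×(-32.261)=-180.3445, v=-27.4910/11.1803=-2.4589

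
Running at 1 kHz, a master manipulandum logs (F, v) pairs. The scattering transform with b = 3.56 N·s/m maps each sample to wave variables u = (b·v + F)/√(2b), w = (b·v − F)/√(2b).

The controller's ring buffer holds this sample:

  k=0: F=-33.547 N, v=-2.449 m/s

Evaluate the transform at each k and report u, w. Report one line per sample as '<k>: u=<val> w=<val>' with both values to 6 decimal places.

0: u=-15.839643 w=9.304896

k=0: b·v=3.56×(-2.449)=-8.718440; √(2b)=2.668333; u=(-8.718440+(-33.547))/2.668333=-15.839643, w=(-8.718440−(-33.547))/2.668333=9.304896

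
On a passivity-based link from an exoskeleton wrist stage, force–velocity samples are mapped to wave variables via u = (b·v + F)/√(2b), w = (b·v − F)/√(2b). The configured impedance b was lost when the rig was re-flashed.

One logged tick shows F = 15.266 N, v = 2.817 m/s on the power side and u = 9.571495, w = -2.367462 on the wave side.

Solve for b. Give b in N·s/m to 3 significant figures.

b = 3.27 N·s/m

u + w = 7.204033;  u + w = √(2b)·v, so √(2b) = 7.204033/2.817 = 2.557342.
b = (√(2b))²/2 = 6.539999/2 = 3.270000.
(Check via u − w = 2F/√(2b): u − w = 11.938957, 2F/√(2b) = 11.938958.)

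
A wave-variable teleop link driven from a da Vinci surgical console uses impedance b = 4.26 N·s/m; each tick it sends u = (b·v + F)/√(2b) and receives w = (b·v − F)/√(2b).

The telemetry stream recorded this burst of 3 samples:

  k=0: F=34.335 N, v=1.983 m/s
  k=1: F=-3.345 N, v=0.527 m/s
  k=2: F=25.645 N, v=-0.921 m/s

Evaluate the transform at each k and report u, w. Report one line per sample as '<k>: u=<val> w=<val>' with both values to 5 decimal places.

0: u=14.65707 w=-8.86888
1: u=-0.37685 w=1.91511
2: u=7.44168 w=-10.12999

k=0: b·v=4.26×1.983=8.44758; √(2b)=2.91890; u=(8.44758+34.335)/2.91890=14.65707, w=(8.44758−34.335)/2.91890=-8.86888
k=1: b·v=4.26×0.527=2.24502; √(2b)=2.91890; u=(2.24502+(-3.345))/2.91890=-0.37685, w=(2.24502−(-3.345))/2.91890=1.91511
k=2: b·v=4.26×(-0.921)=-3.92346; √(2b)=2.91890; u=(-3.92346+25.645)/2.91890=7.44168, w=(-3.92346−25.645)/2.91890=-10.12999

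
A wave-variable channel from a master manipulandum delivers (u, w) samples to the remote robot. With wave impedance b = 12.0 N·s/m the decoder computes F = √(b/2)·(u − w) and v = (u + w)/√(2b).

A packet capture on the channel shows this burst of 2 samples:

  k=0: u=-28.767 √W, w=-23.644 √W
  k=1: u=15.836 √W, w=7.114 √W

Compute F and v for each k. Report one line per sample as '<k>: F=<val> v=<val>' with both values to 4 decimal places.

k=0: u−w=-5.1230, u+w=-52.4110; √(b/2)=2.4495, √(2b)=4.8990; F=2.4495×(-5.123)=-12.5487, v=-52.4110/4.8990=-10.6984
k=1: u−w=8.7220, u+w=22.9500; √(b/2)=2.4495, √(2b)=4.8990; F=2.4495×8.722=21.3644, v=22.9500/4.8990=4.6846

0: F=-12.5487 v=-10.6984
1: F=21.3644 v=4.6846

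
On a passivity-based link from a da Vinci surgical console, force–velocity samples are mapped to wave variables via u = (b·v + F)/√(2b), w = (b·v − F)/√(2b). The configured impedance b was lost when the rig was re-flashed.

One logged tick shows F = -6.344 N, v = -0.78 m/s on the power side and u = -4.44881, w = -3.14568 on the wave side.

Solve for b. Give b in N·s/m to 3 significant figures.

b = 47.4 N·s/m

u + w = -7.59449;  u + w = √(2b)·v, so √(2b) = -7.59449/(-0.78) = 9.73653.
b = (√(2b))²/2 = 94.79993/2 = 47.39997.
(Check via u − w = 2F/√(2b): u − w = -1.30313, 2F/√(2b) = -1.30313.)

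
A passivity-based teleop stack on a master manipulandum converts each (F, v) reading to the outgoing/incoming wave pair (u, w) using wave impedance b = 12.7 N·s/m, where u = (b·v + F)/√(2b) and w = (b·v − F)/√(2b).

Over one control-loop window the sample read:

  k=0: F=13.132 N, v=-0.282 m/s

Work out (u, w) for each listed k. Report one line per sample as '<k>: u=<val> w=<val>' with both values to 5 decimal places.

k=0: b·v=12.7×(-0.282)=-3.58140; √(2b)=5.03984; u=(-3.58140+13.132)/5.03984=1.89502, w=(-3.58140−13.132)/5.03984=-3.31626

0: u=1.89502 w=-3.31626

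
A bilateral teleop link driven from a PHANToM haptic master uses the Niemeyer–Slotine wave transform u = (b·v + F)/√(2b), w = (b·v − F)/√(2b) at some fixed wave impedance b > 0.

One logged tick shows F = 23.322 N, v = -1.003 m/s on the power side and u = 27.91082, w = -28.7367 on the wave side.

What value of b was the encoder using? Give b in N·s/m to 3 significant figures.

u + w = -0.8259;  u + w = √(2b)·v, so √(2b) = -0.8259/(-1.003) = 0.8234.
b = (√(2b))²/2 = 0.6780/2 = 0.3390.
(Check via u − w = 2F/√(2b): u − w = 56.6475, 2F/√(2b) = 56.6474.)

b = 0.339 N·s/m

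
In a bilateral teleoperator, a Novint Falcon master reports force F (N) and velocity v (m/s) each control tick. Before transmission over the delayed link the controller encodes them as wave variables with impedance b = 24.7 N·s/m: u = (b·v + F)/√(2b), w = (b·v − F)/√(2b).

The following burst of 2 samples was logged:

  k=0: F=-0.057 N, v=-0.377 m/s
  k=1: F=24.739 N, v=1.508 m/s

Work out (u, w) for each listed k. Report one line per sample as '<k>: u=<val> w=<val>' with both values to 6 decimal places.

0: u=-1.332985 w=-1.316765
1: u=8.819305 w=1.779694

k=0: b·v=24.7×(-0.377)=-9.311900; √(2b)=7.028513; u=(-9.311900+(-0.057))/7.028513=-1.332985, w=(-9.311900−(-0.057))/7.028513=-1.316765
k=1: b·v=24.7×1.508=37.247600; √(2b)=7.028513; u=(37.247600+24.739)/7.028513=8.819305, w=(37.247600−24.739)/7.028513=1.779694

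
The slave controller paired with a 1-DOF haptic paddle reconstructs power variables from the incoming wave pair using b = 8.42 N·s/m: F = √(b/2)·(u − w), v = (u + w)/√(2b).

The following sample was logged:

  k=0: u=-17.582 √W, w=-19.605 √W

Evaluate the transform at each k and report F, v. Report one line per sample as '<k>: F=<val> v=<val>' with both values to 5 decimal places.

0: F=4.15085 v=-9.06192

k=0: u−w=2.02300, u+w=-37.18700; √(b/2)=2.05183, √(2b)=4.10366; F=2.05183×2.023=4.15085, v=-37.18700/4.10366=-9.06192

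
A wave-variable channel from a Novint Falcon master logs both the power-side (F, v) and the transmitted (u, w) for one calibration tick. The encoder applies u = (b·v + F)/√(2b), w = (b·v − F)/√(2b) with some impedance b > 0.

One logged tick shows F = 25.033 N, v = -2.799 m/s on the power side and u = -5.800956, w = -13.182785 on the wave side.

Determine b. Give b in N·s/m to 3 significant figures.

u + w = -18.983741;  u + w = √(2b)·v, so √(2b) = -18.983741/(-2.799) = 6.782330.
b = (√(2b))²/2 = 45.999997/2 = 22.999998.
(Check via u − w = 2F/√(2b): u − w = 7.381829, 2F/√(2b) = 7.381829.)

b = 23 N·s/m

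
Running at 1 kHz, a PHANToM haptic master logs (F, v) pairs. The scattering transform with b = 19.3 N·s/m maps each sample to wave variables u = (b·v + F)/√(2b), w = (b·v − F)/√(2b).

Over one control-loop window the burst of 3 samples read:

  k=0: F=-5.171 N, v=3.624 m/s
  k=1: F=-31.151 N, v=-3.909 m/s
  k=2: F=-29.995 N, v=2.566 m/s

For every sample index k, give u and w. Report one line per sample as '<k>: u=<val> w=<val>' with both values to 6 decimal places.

0: u=10.425454 w=12.090058
1: u=-17.157024 w=-7.129162
2: u=3.143272 w=12.799004

k=0: b·v=19.3×3.624=69.943200; √(2b)=6.212890; u=(69.943200+(-5.171))/6.212890=10.425454, w=(69.943200−(-5.171))/6.212890=12.090058
k=1: b·v=19.3×(-3.909)=-75.443700; √(2b)=6.212890; u=(-75.443700+(-31.151))/6.212890=-17.157024, w=(-75.443700−(-31.151))/6.212890=-7.129162
k=2: b·v=19.3×2.566=49.523800; √(2b)=6.212890; u=(49.523800+(-29.995))/6.212890=3.143272, w=(49.523800−(-29.995))/6.212890=12.799004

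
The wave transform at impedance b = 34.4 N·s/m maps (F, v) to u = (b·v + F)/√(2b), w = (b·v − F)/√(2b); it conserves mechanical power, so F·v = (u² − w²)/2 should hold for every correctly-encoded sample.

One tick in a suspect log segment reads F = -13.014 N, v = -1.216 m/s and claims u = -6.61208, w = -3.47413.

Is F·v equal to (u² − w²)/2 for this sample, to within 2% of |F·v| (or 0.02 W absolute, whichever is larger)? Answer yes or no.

F·v = (-13.014)×(-1.216) = 15.82502 W.
(u² − w²)/2 = (43.71960 − 12.06958)/2 = 15.82501 W.
|Δ| = 0.00001;  2% of max(1, |F·v|) = 0.31650.

yes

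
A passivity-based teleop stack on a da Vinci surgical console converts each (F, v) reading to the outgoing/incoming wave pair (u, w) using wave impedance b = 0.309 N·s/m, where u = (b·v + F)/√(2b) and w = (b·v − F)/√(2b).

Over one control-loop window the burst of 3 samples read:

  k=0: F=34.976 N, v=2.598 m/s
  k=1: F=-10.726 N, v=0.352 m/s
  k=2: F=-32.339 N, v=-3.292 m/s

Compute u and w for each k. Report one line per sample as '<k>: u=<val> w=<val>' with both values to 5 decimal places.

0: u=45.51257 w=-43.47020
1: u=-13.50570 w=13.78242
2: u=-42.43094 w=39.84301

k=0: b·v=0.309×2.598=0.80278; √(2b)=0.78613; u=(0.80278+34.976)/0.78613=45.51257, w=(0.80278−34.976)/0.78613=-43.47020
k=1: b·v=0.309×0.352=0.10877; √(2b)=0.78613; u=(0.10877+(-10.726))/0.78613=-13.50570, w=(0.10877−(-10.726))/0.78613=13.78242
k=2: b·v=0.309×(-3.292)=-1.01723; √(2b)=0.78613; u=(-1.01723+(-32.339))/0.78613=-42.43094, w=(-1.01723−(-32.339))/0.78613=39.84301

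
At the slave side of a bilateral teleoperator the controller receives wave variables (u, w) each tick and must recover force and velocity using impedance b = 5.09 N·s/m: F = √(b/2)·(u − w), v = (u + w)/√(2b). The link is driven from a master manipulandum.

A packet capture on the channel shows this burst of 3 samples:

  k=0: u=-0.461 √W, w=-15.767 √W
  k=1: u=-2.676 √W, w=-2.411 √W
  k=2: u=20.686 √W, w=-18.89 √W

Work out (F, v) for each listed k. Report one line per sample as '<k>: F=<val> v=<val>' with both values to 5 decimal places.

0: F=24.41775 v=-5.08617
1: F=-0.42276 v=-1.59437
2: F=63.13581 v=0.56290

k=0: u−w=15.30600, u+w=-16.22800; √(b/2)=1.59531, √(2b)=3.19061; F=1.59531×15.306=24.41775, v=-16.22800/3.19061=-5.08617
k=1: u−w=-0.26500, u+w=-5.08700; √(b/2)=1.59531, √(2b)=3.19061; F=1.59531×(-0.265)=-0.42276, v=-5.08700/3.19061=-1.59437
k=2: u−w=39.57600, u+w=1.79600; √(b/2)=1.59531, √(2b)=3.19061; F=1.59531×39.576=63.13581, v=1.79600/3.19061=0.56290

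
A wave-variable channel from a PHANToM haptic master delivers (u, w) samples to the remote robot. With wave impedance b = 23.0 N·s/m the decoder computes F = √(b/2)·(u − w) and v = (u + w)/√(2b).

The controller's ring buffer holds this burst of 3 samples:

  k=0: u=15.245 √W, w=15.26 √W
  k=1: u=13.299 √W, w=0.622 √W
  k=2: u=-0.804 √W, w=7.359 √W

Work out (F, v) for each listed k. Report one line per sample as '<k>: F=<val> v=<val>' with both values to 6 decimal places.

0: F=-0.050867 v=4.497717
1: F=42.989799 v=2.052539
2: F=-27.682080 v=0.966482

k=0: u−w=-0.015000, u+w=30.505000; √(b/2)=3.391165, √(2b)=6.782330; F=3.391165×(-0.015)=-0.050867, v=30.505000/6.782330=4.497717
k=1: u−w=12.677000, u+w=13.921000; √(b/2)=3.391165, √(2b)=6.782330; F=3.391165×12.677=42.989799, v=13.921000/6.782330=2.052539
k=2: u−w=-8.163000, u+w=6.555000; √(b/2)=3.391165, √(2b)=6.782330; F=3.391165×(-8.163)=-27.682080, v=6.555000/6.782330=0.966482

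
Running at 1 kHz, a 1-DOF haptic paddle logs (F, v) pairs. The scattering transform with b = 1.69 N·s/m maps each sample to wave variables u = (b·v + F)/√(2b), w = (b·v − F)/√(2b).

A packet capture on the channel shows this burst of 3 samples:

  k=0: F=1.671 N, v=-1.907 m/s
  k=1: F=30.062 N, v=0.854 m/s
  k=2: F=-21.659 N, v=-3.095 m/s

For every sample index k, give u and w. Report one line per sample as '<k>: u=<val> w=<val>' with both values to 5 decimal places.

k=0: b·v=1.69×(-1.907)=-3.22283; √(2b)=1.83848; u=(-3.22283+1.671)/1.83848=-0.84408, w=(-3.22283−1.671)/1.83848=-2.66189
k=1: b·v=1.69×0.854=1.44326; √(2b)=1.83848; u=(1.44326+30.062)/1.83848=17.13660, w=(1.44326−30.062)/1.83848=-15.56654
k=2: b·v=1.69×(-3.095)=-5.23055; √(2b)=1.83848; u=(-5.23055+(-21.659))/1.83848=-14.62599, w=(-5.23055−(-21.659))/1.83848=8.93590

0: u=-0.84408 w=-2.66189
1: u=17.13660 w=-15.56654
2: u=-14.62599 w=8.93590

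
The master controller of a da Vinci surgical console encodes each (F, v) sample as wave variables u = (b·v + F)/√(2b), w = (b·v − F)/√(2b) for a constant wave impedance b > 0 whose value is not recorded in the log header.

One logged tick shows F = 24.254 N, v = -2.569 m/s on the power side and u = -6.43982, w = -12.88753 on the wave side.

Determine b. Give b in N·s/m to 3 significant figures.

u + w = -19.32735;  u + w = √(2b)·v, so √(2b) = -19.32735/(-2.569) = 7.52330.
b = (√(2b))²/2 = 56.60000/2 = 28.30000.
(Check via u − w = 2F/√(2b): u − w = 6.44771, 2F/√(2b) = 6.44771.)

b = 28.3 N·s/m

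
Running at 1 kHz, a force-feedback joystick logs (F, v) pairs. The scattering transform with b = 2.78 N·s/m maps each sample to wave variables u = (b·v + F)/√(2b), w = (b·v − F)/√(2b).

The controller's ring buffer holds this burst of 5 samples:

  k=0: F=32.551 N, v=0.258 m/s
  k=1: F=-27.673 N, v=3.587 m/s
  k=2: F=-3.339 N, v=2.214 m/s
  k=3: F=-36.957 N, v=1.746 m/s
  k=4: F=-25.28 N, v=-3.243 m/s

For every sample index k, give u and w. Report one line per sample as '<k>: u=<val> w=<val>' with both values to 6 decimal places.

0: u=14.108876 w=-13.500521
1: u=-7.506955 w=15.964977
2: u=1.194216 w=4.026319
3: u=-13.614755 w=17.731763
4: u=-14.544549 w=6.897667

k=0: b·v=2.78×0.258=0.717240; √(2b)=2.357965; u=(0.717240+32.551)/2.357965=14.108876, w=(0.717240−32.551)/2.357965=-13.500521
k=1: b·v=2.78×3.587=9.971860; √(2b)=2.357965; u=(9.971860+(-27.673))/2.357965=-7.506955, w=(9.971860−(-27.673))/2.357965=15.964977
k=2: b·v=2.78×2.214=6.154920; √(2b)=2.357965; u=(6.154920+(-3.339))/2.357965=1.194216, w=(6.154920−(-3.339))/2.357965=4.026319
k=3: b·v=2.78×1.746=4.853880; √(2b)=2.357965; u=(4.853880+(-36.957))/2.357965=-13.614755, w=(4.853880−(-36.957))/2.357965=17.731763
k=4: b·v=2.78×(-3.243)=-9.015540; √(2b)=2.357965; u=(-9.015540+(-25.28))/2.357965=-14.544549, w=(-9.015540−(-25.28))/2.357965=6.897667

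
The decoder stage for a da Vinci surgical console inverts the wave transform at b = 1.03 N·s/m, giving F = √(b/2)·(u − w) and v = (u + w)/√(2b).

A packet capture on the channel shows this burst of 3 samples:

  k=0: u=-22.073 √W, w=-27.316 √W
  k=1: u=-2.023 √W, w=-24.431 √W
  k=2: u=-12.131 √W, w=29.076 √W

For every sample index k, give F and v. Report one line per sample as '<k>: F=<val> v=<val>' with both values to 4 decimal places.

k=0: u−w=5.2430, u+w=-49.3890; √(b/2)=0.7176, √(2b)=1.4353; F=0.7176×5.243=3.7626, v=-49.3890/1.4353=-34.4109
k=1: u−w=22.4080, u+w=-26.4540; √(b/2)=0.7176, √(2b)=1.4353; F=0.7176×22.408=16.0808, v=-26.4540/1.4353=-18.4314
k=2: u−w=-41.2070, u+w=16.9450; √(b/2)=0.7176, √(2b)=1.4353; F=0.7176×(-41.207)=-29.5716, v=16.9450/1.4353=11.8061

0: F=3.7626 v=-34.4109
1: F=16.0808 v=-18.4314
2: F=-29.5716 v=11.8061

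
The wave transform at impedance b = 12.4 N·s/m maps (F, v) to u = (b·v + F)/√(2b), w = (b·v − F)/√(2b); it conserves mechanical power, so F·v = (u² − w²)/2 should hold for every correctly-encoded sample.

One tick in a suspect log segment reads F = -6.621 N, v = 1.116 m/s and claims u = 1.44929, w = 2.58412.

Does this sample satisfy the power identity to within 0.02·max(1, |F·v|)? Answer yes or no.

F·v = (-6.621)×1.116 = -7.3890 W.
(u² − w²)/2 = (2.1004 − 6.6777)/2 = -2.2886 W.
|Δ| = 5.1004;  2% of max(1, |F·v|) = 0.1478.

no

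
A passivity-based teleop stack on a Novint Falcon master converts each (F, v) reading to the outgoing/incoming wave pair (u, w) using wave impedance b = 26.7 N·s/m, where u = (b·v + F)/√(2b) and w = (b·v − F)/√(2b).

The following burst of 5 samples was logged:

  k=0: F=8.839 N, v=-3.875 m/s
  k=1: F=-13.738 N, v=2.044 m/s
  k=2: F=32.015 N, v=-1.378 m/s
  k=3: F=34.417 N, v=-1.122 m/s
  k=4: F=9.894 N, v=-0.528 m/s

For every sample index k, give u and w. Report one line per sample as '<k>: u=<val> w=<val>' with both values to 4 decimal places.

0: u=-12.9488 w=-15.3679
1: u=5.5883 w=9.3483
2: u=-0.6538 w=-9.4160
3: u=0.6103 w=-8.8093
4: u=-0.5752 w=-3.2831

k=0: b·v=26.7×(-3.875)=-103.4625; √(2b)=7.3075; u=(-103.4625+8.839)/7.3075=-12.9488, w=(-103.4625−8.839)/7.3075=-15.3679
k=1: b·v=26.7×2.044=54.5748; √(2b)=7.3075; u=(54.5748+(-13.738))/7.3075=5.5883, w=(54.5748−(-13.738))/7.3075=9.3483
k=2: b·v=26.7×(-1.378)=-36.7926; √(2b)=7.3075; u=(-36.7926+32.015)/7.3075=-0.6538, w=(-36.7926−32.015)/7.3075=-9.4160
k=3: b·v=26.7×(-1.122)=-29.9574; √(2b)=7.3075; u=(-29.9574+34.417)/7.3075=0.6103, w=(-29.9574−34.417)/7.3075=-8.8093
k=4: b·v=26.7×(-0.528)=-14.0976; √(2b)=7.3075; u=(-14.0976+9.894)/7.3075=-0.5752, w=(-14.0976−9.894)/7.3075=-3.2831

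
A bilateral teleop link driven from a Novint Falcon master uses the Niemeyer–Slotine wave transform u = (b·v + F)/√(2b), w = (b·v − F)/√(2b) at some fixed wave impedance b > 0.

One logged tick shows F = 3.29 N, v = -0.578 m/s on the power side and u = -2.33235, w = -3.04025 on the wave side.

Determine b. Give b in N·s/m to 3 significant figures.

u + w = -5.3726;  u + w = √(2b)·v, so √(2b) = -5.3726/(-0.578) = 9.2952.
b = (√(2b))²/2 = 86.3999/2 = 43.2000.
(Check via u − w = 2F/√(2b): u − w = 0.7079, 2F/√(2b) = 0.7079.)

b = 43.2 N·s/m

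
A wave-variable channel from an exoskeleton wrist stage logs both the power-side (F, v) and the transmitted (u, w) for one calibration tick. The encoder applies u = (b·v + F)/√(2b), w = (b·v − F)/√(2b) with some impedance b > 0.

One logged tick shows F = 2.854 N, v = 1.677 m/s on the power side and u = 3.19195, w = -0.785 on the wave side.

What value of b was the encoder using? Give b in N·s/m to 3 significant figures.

u + w = 2.40695;  u + w = √(2b)·v, so √(2b) = 2.40695/1.677 = 1.43527.
b = (√(2b))²/2 = 2.06000/2 = 1.03000.
(Check via u − w = 2F/√(2b): u − w = 3.97695, 2F/√(2b) = 3.97695.)

b = 1.03 N·s/m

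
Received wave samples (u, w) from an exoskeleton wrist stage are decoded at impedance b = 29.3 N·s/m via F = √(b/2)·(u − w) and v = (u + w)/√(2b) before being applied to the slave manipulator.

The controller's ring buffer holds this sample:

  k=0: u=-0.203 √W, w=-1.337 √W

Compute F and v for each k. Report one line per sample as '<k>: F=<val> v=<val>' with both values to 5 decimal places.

k=0: u−w=1.13400, u+w=-1.54000; √(b/2)=3.82753, √(2b)=7.65506; F=3.82753×1.134=4.34042, v=-1.54000/7.65506=-0.20117

0: F=4.34042 v=-0.20117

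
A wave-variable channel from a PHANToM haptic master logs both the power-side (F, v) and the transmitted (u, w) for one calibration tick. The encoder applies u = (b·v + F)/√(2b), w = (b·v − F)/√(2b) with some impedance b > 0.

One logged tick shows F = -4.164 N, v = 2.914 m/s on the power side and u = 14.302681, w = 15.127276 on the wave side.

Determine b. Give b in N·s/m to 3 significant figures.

b = 51 N·s/m

u + w = 29.429957;  u + w = √(2b)·v, so √(2b) = 29.429957/2.914 = 10.099505.
b = (√(2b))²/2 = 101.999997/2 = 50.999999.
(Check via u − w = 2F/√(2b): u − w = -0.824595, 2F/√(2b) = -0.824595.)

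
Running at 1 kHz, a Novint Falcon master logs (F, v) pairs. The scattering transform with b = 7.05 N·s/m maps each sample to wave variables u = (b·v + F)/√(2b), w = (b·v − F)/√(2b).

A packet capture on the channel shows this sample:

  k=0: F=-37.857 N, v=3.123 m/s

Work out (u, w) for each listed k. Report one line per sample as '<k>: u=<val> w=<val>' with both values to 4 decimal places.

0: u=-4.2183 w=15.9452

k=0: b·v=7.05×3.123=22.0172; √(2b)=3.7550; u=(22.0172+(-37.857))/3.7550=-4.2183, w=(22.0172−(-37.857))/3.7550=15.9452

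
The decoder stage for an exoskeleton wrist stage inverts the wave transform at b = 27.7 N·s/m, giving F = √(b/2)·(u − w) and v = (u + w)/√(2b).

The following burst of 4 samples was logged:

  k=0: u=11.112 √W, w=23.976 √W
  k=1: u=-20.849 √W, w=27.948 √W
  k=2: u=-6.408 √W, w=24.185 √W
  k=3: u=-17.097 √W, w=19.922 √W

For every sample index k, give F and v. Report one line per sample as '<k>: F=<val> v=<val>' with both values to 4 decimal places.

0: F=-47.8741 v=4.7142
1: F=-181.6009 v=0.9538
2: F=-113.8536 v=2.3884
3: F=-137.7684 v=0.3795

k=0: u−w=-12.8640, u+w=35.0880; √(b/2)=3.7216, √(2b)=7.4431; F=3.7216×(-12.864)=-47.8741, v=35.0880/7.4431=4.7142
k=1: u−w=-48.7970, u+w=7.0990; √(b/2)=3.7216, √(2b)=7.4431; F=3.7216×(-48.797)=-181.6009, v=7.0990/7.4431=0.9538
k=2: u−w=-30.5930, u+w=17.7770; √(b/2)=3.7216, √(2b)=7.4431; F=3.7216×(-30.593)=-113.8536, v=17.7770/7.4431=2.3884
k=3: u−w=-37.0190, u+w=2.8250; √(b/2)=3.7216, √(2b)=7.4431; F=3.7216×(-37.019)=-137.7684, v=2.8250/7.4431=0.3795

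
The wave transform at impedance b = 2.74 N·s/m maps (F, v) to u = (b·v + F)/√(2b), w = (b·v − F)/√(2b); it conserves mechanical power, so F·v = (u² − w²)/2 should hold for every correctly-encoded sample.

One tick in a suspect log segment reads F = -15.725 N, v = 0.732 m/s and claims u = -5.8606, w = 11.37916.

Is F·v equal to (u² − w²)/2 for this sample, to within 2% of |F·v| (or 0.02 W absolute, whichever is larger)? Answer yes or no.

no

F·v = (-15.725)×0.732 = -11.51070 W.
(u² − w²)/2 = (34.34663 − 129.48528)/2 = -47.56932 W.
|Δ| = 36.05862;  2% of max(1, |F·v|) = 0.23021.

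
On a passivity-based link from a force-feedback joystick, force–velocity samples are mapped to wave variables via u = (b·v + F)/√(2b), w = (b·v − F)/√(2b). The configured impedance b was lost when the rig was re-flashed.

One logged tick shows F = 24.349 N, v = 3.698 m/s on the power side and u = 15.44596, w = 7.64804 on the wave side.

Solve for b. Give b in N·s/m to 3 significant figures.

u + w = 23.0940;  u + w = √(2b)·v, so √(2b) = 23.0940/3.698 = 6.2450.
b = (√(2b))²/2 = 39.0000/2 = 19.5000.
(Check via u − w = 2F/√(2b): u − w = 7.7979, 2F/√(2b) = 7.7979.)

b = 19.5 N·s/m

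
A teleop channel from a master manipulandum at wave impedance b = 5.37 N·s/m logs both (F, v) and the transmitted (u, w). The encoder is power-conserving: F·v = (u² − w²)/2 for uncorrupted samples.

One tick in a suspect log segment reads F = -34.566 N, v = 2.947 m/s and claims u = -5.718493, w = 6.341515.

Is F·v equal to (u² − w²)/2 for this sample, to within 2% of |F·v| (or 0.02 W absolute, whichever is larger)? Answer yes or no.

no

F·v = (-34.566)×2.947 = -101.866002 W.
(u² − w²)/2 = (32.701162 − 40.214812)/2 = -3.756825 W.
|Δ| = 98.109177;  2% of max(1, |F·v|) = 2.037320.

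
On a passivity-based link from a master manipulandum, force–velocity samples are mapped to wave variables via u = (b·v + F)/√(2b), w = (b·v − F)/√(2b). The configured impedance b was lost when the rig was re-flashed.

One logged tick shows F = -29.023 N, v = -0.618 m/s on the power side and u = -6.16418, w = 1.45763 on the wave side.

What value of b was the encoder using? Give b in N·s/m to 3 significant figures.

u + w = -4.7066;  u + w = √(2b)·v, so √(2b) = -4.7066/(-0.618) = 7.6158.
b = (√(2b))²/2 = 58.0001/2 = 29.0000.
(Check via u − w = 2F/√(2b): u − w = -7.6218, 2F/√(2b) = -7.6218.)

b = 29 N·s/m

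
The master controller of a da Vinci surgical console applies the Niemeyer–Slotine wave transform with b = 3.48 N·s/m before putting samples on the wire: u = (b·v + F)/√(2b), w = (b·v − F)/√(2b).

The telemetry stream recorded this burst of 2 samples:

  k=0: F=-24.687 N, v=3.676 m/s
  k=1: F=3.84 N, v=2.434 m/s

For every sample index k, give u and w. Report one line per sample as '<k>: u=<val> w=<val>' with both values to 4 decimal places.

0: u=-4.5086 w=14.2066
1: u=4.6662 w=1.7551

k=0: b·v=3.48×3.676=12.7925; √(2b)=2.6382; u=(12.7925+(-24.687))/2.6382=-4.5086, w=(12.7925−(-24.687))/2.6382=14.2066
k=1: b·v=3.48×2.434=8.4703; √(2b)=2.6382; u=(8.4703+3.84)/2.6382=4.6662, w=(8.4703−3.84)/2.6382=1.7551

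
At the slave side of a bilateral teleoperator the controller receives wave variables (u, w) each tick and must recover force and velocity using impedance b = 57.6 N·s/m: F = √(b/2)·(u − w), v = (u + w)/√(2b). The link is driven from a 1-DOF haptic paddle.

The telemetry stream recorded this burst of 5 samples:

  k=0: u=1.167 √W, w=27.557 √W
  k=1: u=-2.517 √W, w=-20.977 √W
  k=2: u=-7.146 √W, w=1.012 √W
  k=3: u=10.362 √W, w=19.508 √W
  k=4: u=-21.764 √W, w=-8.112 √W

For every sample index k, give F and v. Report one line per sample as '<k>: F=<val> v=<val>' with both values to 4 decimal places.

0: F=-141.6236 v=2.6762
1: F=99.0668 v=-2.1889
2: F=-43.7804 v=-0.5715
3: F=-49.0826 v=2.7830
4: F=-73.2643 v=-2.7835

k=0: u−w=-26.3900, u+w=28.7240; √(b/2)=5.3666, √(2b)=10.7331; F=5.3666×(-26.39)=-141.6236, v=28.7240/10.7331=2.6762
k=1: u−w=18.4600, u+w=-23.4940; √(b/2)=5.3666, √(2b)=10.7331; F=5.3666×18.46=99.0668, v=-23.4940/10.7331=-2.1889
k=2: u−w=-8.1580, u+w=-6.1340; √(b/2)=5.3666, √(2b)=10.7331; F=5.3666×(-8.158)=-43.7804, v=-6.1340/10.7331=-0.5715
k=3: u−w=-9.1460, u+w=29.8700; √(b/2)=5.3666, √(2b)=10.7331; F=5.3666×(-9.146)=-49.0826, v=29.8700/10.7331=2.7830
k=4: u−w=-13.6520, u+w=-29.8760; √(b/2)=5.3666, √(2b)=10.7331; F=5.3666×(-13.652)=-73.2643, v=-29.8760/10.7331=-2.7835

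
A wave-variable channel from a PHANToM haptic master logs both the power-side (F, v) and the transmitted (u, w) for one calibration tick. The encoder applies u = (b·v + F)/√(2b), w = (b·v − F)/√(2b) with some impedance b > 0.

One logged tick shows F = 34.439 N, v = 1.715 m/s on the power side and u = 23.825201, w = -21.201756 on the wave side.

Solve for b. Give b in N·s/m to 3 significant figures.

b = 1.17 N·s/m

u + w = 2.623445;  u + w = √(2b)·v, so √(2b) = 2.623445/1.715 = 1.529706.
b = (√(2b))²/2 = 2.339999/2 = 1.170000.
(Check via u − w = 2F/√(2b): u − w = 45.026957, 2F/√(2b) = 45.026966.)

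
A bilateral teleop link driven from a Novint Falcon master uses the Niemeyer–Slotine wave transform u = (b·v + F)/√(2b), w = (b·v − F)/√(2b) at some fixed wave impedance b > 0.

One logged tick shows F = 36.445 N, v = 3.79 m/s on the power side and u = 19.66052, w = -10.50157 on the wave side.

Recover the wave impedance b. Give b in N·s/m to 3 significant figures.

b = 2.92 N·s/m

u + w = 9.1590;  u + w = √(2b)·v, so √(2b) = 9.1590/3.79 = 2.4166.
b = (√(2b))²/2 = 5.8400/2 = 2.9200.
(Check via u − w = 2F/√(2b): u − w = 30.1621, 2F/√(2b) = 30.1621.)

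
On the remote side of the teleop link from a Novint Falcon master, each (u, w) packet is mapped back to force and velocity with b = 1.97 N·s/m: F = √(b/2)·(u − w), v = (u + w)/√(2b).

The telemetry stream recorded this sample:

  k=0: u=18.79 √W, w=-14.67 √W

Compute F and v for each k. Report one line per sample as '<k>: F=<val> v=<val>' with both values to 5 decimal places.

k=0: u−w=33.46000, u+w=4.12000; √(b/2)=0.99247, √(2b)=1.98494; F=0.99247×33.46=33.20810, v=4.12000/1.98494=2.07563

0: F=33.20810 v=2.07563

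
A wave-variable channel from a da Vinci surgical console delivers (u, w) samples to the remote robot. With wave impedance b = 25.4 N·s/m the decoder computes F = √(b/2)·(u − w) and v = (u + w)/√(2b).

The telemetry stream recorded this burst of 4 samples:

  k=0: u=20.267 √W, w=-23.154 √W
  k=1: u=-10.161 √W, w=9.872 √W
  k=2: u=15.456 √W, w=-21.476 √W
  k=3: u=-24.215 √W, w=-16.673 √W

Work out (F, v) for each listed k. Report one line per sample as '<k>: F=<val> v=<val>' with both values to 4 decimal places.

k=0: u−w=43.4210, u+w=-2.8870; √(b/2)=3.5637, √(2b)=7.1274; F=3.5637×43.421=154.7397, v=-2.8870/7.1274=-0.4051
k=1: u−w=-20.0330, u+w=-0.2890; √(b/2)=3.5637, √(2b)=7.1274; F=3.5637×(-20.033)=-71.3917, v=-0.2890/7.1274=-0.0405
k=2: u−w=36.9320, u+w=-6.0200; √(b/2)=3.5637, √(2b)=7.1274; F=3.5637×36.932=131.6148, v=-6.0200/7.1274=-0.8446
k=3: u−w=-7.5420, u+w=-40.8880; √(b/2)=3.5637, √(2b)=7.1274; F=3.5637×(-7.542)=-26.8775, v=-40.8880/7.1274=-5.7367

0: F=154.7397 v=-0.4051
1: F=-71.3917 v=-0.0405
2: F=131.6148 v=-0.8446
3: F=-26.8775 v=-5.7367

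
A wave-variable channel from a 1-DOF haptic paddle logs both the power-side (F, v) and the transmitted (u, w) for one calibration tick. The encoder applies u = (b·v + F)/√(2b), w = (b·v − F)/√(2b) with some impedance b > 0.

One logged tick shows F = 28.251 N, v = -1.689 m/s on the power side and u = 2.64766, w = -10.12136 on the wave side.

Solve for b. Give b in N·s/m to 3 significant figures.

u + w = -7.4737;  u + w = √(2b)·v, so √(2b) = -7.4737/(-1.689) = 4.4249.
b = (√(2b))²/2 = 19.5800/2 = 9.7900.
(Check via u − w = 2F/√(2b): u − w = 12.7690, 2F/√(2b) = 12.7690.)

b = 9.79 N·s/m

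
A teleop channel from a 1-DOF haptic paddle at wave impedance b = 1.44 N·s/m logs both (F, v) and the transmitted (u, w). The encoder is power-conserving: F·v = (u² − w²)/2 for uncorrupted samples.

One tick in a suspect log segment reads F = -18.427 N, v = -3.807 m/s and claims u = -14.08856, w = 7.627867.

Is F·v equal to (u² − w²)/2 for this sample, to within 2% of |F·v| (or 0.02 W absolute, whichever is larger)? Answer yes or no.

yes

F·v = (-18.427)×(-3.807) = 70.151589 W.
(u² − w²)/2 = (198.487523 − 58.184355)/2 = 70.151584 W.
|Δ| = 0.000005;  2% of max(1, |F·v|) = 1.403032.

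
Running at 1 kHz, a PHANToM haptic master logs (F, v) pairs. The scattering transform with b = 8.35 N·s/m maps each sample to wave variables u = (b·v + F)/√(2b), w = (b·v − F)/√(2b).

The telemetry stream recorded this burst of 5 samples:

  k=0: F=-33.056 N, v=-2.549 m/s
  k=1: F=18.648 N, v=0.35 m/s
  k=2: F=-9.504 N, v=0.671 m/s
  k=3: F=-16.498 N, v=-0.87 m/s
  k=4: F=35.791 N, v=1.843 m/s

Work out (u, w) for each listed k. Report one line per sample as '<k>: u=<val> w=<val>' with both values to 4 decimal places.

0: u=-13.2973 w=2.8806
1: u=5.2784 w=-3.8481
2: u=-0.9546 w=3.6967
3: u=-5.8148 w=2.2595
4: u=12.5240 w=-4.9924

k=0: b·v=8.35×(-2.549)=-21.2841; √(2b)=4.0866; u=(-21.2841+(-33.056))/4.0866=-13.2973, w=(-21.2841−(-33.056))/4.0866=2.8806
k=1: b·v=8.35×0.35=2.9225; √(2b)=4.0866; u=(2.9225+18.648)/4.0866=5.2784, w=(2.9225−18.648)/4.0866=-3.8481
k=2: b·v=8.35×0.671=5.6029; √(2b)=4.0866; u=(5.6029+(-9.504))/4.0866=-0.9546, w=(5.6029−(-9.504))/4.0866=3.6967
k=3: b·v=8.35×(-0.87)=-7.2645; √(2b)=4.0866; u=(-7.2645+(-16.498))/4.0866=-5.8148, w=(-7.2645−(-16.498))/4.0866=2.2595
k=4: b·v=8.35×1.843=15.3890; √(2b)=4.0866; u=(15.3890+35.791)/4.0866=12.5240, w=(15.3890−35.791)/4.0866=-4.9924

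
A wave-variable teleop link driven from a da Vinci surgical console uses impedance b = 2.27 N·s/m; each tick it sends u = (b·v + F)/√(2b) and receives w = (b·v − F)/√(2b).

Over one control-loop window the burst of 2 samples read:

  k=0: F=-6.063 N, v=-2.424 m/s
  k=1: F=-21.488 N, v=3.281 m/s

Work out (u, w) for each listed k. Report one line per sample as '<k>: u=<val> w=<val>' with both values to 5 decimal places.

0: u=-5.42795 w=0.26307
1: u=-6.58936 w=13.58028

k=0: b·v=2.27×(-2.424)=-5.50248; √(2b)=2.13073; u=(-5.50248+(-6.063))/2.13073=-5.42795, w=(-5.50248−(-6.063))/2.13073=0.26307
k=1: b·v=2.27×3.281=7.44787; √(2b)=2.13073; u=(7.44787+(-21.488))/2.13073=-6.58936, w=(7.44787−(-21.488))/2.13073=13.58028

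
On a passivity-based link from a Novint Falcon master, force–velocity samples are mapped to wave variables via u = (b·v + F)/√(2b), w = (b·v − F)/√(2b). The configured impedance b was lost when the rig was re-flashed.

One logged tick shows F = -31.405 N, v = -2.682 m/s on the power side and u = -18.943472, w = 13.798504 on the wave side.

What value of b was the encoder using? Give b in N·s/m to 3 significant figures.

b = 1.84 N·s/m

u + w = -5.144968;  u + w = √(2b)·v, so √(2b) = -5.144968/(-2.682) = 1.918333.
b = (√(2b))²/2 = 3.680000/2 = 1.840000.
(Check via u − w = 2F/√(2b): u − w = -32.741976, 2F/√(2b) = -32.741976.)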